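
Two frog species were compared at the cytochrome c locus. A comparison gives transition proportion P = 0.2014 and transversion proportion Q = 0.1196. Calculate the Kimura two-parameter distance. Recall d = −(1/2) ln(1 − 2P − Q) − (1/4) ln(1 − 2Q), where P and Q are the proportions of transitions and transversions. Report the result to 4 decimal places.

Under the Kimura two-parameter model, d = −½ ln(1 − 2P − Q) − ¼ ln(1 − 2Q).
1 − 2P − Q = 0.4776, giving −½ ln(0.4776) = 0.369491.
1 − 2Q = 0.7608, giving −¼ ln(0.7608) = 0.068346.
d = 0.369491 + 0.068346 = 0.437837.

0.4378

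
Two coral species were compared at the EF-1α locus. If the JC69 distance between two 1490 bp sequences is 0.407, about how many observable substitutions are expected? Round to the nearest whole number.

Invert JC69: p = (3/4)(1 − e^(−4d/3)) = 0.75 × (1 − e^(-0.542667)) = 0.75 × (1 − 0.581196) = 0.314103.
Expected differing sites = pL ≈ 0.314103 × 1490 = 468.01347 ≈ 468.

468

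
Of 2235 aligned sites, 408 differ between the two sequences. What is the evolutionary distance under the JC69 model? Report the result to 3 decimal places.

p = 408/2235 ≈ 0.18255.
d = −(3/4) ln(1 − 4p/3) = −0.75 ln(1 − 0.2434) = −0.75 ln(0.7566)
  = −0.75 × (-0.278921) = 0.209191 substitutions/site.

0.209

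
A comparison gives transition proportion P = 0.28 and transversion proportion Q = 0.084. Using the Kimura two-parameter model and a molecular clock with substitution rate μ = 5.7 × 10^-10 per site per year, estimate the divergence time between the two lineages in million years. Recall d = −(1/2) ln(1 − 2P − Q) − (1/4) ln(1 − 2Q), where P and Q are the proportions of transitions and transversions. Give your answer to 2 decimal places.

493.33

Under the Kimura two-parameter model, d = −½ ln(1 − 2P − Q) − ¼ ln(1 − 2Q).
1 − 2P − Q = 0.356, giving −½ ln(0.356) = 0.516412.
1 − 2Q = 0.832, giving −¼ ln(0.832) = 0.045981.
d = 0.516412 + 0.045981 = 0.562393.
Under a molecular clock d = 2μt, so t = d/(2μ) = 0.562393 / (2 × 5.7 × 10^-10) = 493.33 million years.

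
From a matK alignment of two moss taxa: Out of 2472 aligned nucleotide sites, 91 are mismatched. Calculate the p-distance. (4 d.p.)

p = 91/2472 = 0.036812… ≈ 0.0368 (to 4 d.p.).

0.0368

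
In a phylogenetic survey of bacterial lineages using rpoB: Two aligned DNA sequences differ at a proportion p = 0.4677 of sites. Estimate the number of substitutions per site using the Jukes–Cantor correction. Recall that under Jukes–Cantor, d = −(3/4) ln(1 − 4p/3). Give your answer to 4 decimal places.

d = −(3/4) ln(1 − 4p/3) = −0.75 ln(1 − 0.6236) = −0.75 ln(0.3764)
  = −0.75 × (-0.977103) = 0.732827 substitutions/site.

0.7328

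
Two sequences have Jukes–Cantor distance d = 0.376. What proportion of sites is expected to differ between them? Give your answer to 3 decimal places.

p = (3/4)(1 − e^(−4d/3)) = 0.75 × (1 − e^(-0.501333)) = 0.75 × (1 − 0.605723) = 0.295708.

0.296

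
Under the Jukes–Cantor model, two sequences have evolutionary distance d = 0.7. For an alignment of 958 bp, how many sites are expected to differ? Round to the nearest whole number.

Invert JC69: p = (3/4)(1 − e^(−4d/3)) = 0.75 × (1 − e^(-0.933333)) = 0.75 × (1 − 0.393241) = 0.455069.
Expected differing sites = pL ≈ 0.455069 × 958 = 435.956102 ≈ 436.

436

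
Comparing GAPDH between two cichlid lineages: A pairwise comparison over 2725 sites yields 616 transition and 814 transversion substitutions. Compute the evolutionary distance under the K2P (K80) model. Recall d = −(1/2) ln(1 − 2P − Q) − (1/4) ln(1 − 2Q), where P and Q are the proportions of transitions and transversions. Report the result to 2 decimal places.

0.92

P = 616/2725 ≈ 0.226055 and Q = 814/2725 ≈ 0.298716.
Under the Kimura two-parameter model, d = −½ ln(1 − 2P − Q) − ¼ ln(1 − 2Q).
1 − 2P − Q = 0.249174, giving −½ ln(0.249174) = 0.694802.
1 − 2Q = 0.402568, giving −¼ ln(0.402568) = 0.227473.
d = 0.694802 + 0.227473 = 0.922275.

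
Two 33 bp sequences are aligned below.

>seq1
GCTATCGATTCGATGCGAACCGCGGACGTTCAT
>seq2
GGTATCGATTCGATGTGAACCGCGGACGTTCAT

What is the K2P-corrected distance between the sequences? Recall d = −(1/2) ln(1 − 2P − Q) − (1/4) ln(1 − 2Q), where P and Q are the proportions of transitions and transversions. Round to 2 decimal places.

0.06

Of 33 sites, 1 differences are transitions and 1 are transversions, so P = 1/33 ≈ 0.030303 and Q = 1/33 ≈ 0.030303.
Under the Kimura two-parameter model, d = −½ ln(1 − 2P − Q) − ¼ ln(1 − 2Q).
1 − 2P − Q = 0.909091, giving −½ ln(0.909091) = 0.047655.
1 − 2Q = 0.939394, giving −¼ ln(0.939394) = 0.015630.
d = 0.047655 + 0.015630 = 0.063285.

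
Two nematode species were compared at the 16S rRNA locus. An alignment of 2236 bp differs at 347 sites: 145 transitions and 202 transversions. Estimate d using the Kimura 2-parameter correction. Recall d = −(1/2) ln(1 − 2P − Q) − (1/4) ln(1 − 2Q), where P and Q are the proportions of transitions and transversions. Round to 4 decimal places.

0.1741

P = 145/2236 ≈ 0.064848 and Q = 202/2236 ≈ 0.09034.
Under the Kimura two-parameter model, d = −½ ln(1 − 2P − Q) − ¼ ln(1 − 2Q).
1 − 2P − Q = 0.779964, giving −½ ln(0.779964) = 0.124254.
1 − 2Q = 0.81932, giving −¼ ln(0.81932) = 0.049820.
d = 0.124254 + 0.049820 = 0.174074.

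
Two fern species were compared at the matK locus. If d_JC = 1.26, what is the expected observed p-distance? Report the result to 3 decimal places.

0.610

p = (3/4)(1 − e^(−4d/3)) = 0.75 × (1 − e^(-1.68)) = 0.75 × (1 − 0.186374) = 0.610220.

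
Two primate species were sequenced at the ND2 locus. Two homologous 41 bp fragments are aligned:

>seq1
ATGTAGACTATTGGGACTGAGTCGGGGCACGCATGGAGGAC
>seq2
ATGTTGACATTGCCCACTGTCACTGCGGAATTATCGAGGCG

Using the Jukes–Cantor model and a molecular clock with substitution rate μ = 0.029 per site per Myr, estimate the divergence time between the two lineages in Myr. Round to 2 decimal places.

12.44

The sequences differ at 19 of 41 sites, so p = 19/41 ≈ 0.463415.
d = −(3/4) ln(1 − 4p/3) = −0.75 ln(1 − 0.617887) = −0.75 ln(0.382113)
  = −0.75 × (-0.962039) = 0.721529 substitutions/site.
Under a molecular clock d = 2μt, so t = d/(2μ) = 0.721529 / (2 × 0.029) = 12.44 Myr.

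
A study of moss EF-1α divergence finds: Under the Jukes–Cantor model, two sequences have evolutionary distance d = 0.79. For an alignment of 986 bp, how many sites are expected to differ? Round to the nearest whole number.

Invert JC69: p = (3/4)(1 − e^(−4d/3)) = 0.75 × (1 − e^(-1.053333)) = 0.75 × (1 − 0.348773) = 0.488420.
Expected differing sites = pL ≈ 0.488420 × 986 = 481.58212 ≈ 482.

482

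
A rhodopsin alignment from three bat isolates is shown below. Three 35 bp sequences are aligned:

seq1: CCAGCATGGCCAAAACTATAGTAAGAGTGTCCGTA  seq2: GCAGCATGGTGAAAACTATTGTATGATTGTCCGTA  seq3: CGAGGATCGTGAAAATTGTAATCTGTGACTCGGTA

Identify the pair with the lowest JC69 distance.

seq1–seq2: 6/35 differ, p = 0.171, d = 0.195.
seq1–seq3: 14/35 differ, p = 0.400, d = 0.572.
seq2–seq3: 14/35 differ, p = 0.400, d = 0.572.
The smallest distance is between seq1 and seq2.

seq1 and seq2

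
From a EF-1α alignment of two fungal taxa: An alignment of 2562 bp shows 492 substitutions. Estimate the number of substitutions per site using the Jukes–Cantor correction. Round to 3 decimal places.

p = 492/2562 ≈ 0.192037.
d = −(3/4) ln(1 − 4p/3) = −0.75 ln(1 − 0.256049) = −0.75 ln(0.743951)
  = −0.75 × (-0.295780) = 0.221835 substitutions/site.

0.222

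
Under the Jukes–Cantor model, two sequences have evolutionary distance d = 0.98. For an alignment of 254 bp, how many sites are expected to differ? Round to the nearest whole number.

139

Invert JC69: p = (3/4)(1 − e^(−4d/3)) = 0.75 × (1 − e^(-1.306667)) = 0.75 × (1 − 0.270721) = 0.546959.
Expected differing sites = pL ≈ 0.546959 × 254 = 138.927586 ≈ 139.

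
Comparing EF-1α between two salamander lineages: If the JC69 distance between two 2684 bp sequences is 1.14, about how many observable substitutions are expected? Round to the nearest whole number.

Invert JC69: p = (3/4)(1 − e^(−4d/3)) = 0.75 × (1 − e^(-1.52)) = 0.75 × (1 − 0.218712) = 0.585966.
Expected differing sites = pL ≈ 0.585966 × 2684 = 1572.732744 ≈ 1573.

1573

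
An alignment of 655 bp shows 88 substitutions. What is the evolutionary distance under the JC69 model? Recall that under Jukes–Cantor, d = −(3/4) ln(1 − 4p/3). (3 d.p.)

p = 88/655 ≈ 0.134351.
d = −(3/4) ln(1 − 4p/3) = −0.75 ln(1 − 0.179135) = −0.75 ln(0.820865)
  = −0.75 × (-0.197397) = 0.148048 substitutions/site.

0.148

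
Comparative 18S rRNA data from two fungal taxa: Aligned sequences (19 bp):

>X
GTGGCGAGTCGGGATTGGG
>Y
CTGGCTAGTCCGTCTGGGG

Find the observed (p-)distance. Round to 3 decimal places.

0.316

The sequences differ at 6 of 19 positions (sites 1, 6, 11, 13, 14, 16).
p = 6/19 = 0.315789… ≈ 0.316 (to 3 d.p.).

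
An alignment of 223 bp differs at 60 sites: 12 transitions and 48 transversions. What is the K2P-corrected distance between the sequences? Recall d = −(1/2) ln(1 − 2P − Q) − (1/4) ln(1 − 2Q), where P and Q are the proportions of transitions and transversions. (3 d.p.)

P = 12/223 ≈ 0.053812 and Q = 48/223 ≈ 0.215247.
Under the Kimura two-parameter model, d = −½ ln(1 − 2P − Q) − ¼ ln(1 − 2Q).
1 − 2P − Q = 0.677129, giving −½ ln(0.677129) = 0.194947.
1 − 2Q = 0.569506, giving −¼ ln(0.569506) = 0.140746.
d = 0.194947 + 0.140746 = 0.335693.

0.336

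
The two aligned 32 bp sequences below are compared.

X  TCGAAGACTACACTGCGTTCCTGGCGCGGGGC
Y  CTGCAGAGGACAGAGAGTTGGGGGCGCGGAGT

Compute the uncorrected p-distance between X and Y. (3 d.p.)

0.406

The sequences differ at 13 of 32 positions.
p = 13/32 = 0.40625 ≈ 0.406 (to 3 d.p.).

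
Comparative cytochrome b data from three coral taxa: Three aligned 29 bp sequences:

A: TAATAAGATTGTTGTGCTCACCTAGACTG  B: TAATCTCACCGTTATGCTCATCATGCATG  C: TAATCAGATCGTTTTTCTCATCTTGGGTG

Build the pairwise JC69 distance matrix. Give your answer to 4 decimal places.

A–B: 11/29 sites differ → p ≈ 0.37931, d = −0.75 ln(1 − 0.505747) = 0.528531 ≈ 0.5285.
A–C: 8/29 sites differ → p ≈ 0.275862, d = −0.75 ln(1 − 0.367816) = 0.343931 ≈ 0.3439.
B–C: 8/29 sites differ → p ≈ 0.275862, d = −0.75 ln(1 − 0.367816) = 0.343931 ≈ 0.3439.

d(A,B) = 0.5285, d(A,C) = 0.3439, d(B,C) = 0.3439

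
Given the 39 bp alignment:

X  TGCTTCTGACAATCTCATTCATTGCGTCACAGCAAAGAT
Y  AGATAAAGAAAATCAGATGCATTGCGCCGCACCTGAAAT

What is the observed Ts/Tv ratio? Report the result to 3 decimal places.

0.364

Transitions are A↔G and C↔T; transversions are all other mismatches.
Transitions: 4. Transversions: 11.
R = 4/11 = 0.363636… ≈ 0.364 (to 3 d.p.).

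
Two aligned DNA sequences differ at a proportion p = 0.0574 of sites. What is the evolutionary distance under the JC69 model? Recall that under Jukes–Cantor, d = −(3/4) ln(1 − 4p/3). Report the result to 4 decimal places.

d = −(3/4) ln(1 − 4p/3) = −0.75 ln(1 − 0.076533) = −0.75 ln(0.923467)
  = −0.75 × (-0.079620) = 0.059715 substitutions/site.

0.0597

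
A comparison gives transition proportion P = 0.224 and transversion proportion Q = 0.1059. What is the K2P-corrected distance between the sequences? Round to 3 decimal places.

0.463

Under the Kimura two-parameter model, d = −½ ln(1 − 2P − Q) − ¼ ln(1 − 2Q).
1 − 2P − Q = 0.4461, giving −½ ln(0.4461) = 0.403606.
1 − 2Q = 0.7882, giving −¼ ln(0.7882) = 0.059501.
d = 0.403606 + 0.059501 = 0.463107.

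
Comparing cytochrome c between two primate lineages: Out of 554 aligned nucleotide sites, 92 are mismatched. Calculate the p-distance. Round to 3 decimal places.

p = 92/554 = 0.166064… ≈ 0.166 (to 3 d.p.).

0.166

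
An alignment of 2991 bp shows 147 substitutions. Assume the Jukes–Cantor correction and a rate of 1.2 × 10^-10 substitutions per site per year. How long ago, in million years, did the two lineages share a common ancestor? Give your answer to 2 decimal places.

211.80

p = 147/2991 ≈ 0.049147.
d = −(3/4) ln(1 − 4p/3) = −0.75 ln(1 − 0.065529) = −0.75 ln(0.934471)
  = −0.75 × (-0.067775) = 0.050831 substitutions/site.
Under a molecular clock d = 2μt, so t = d/(2μ) = 0.050831 / (2 × 1.2 × 10^-10) = 211.80 million years.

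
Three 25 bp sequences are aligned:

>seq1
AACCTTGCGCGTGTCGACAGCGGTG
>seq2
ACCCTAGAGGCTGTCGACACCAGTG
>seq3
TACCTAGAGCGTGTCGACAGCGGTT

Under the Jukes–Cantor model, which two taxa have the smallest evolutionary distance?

seq1–seq2: 7/25 differ, p = 0.280, d = 0.351.
seq1–seq3: 4/25 differ, p = 0.160, d = 0.180.
seq2–seq3: 7/25 differ, p = 0.280, d = 0.351.
The smallest distance is between seq1 and seq3.

seq1 and seq3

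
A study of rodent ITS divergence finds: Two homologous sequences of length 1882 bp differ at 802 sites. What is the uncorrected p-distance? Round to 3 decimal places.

p = 802/1882 = 0.426142… ≈ 0.426 (to 3 d.p.).

0.426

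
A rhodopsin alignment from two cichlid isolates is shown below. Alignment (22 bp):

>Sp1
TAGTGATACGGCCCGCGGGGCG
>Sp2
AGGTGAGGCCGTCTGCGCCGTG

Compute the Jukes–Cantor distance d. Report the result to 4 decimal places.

0.6987

The sequences differ at 10 of 22 sites (1, 2, 7, 8, 10, 12, 14, 18, 19, 21), so p = 10/22 ≈ 0.454545.
d = −(3/4) ln(1 − 4p/3) = −0.75 ln(1 − 0.60606) = −0.75 ln(0.39394)
  = −0.75 × (-0.931557) = 0.698668 substitutions/site.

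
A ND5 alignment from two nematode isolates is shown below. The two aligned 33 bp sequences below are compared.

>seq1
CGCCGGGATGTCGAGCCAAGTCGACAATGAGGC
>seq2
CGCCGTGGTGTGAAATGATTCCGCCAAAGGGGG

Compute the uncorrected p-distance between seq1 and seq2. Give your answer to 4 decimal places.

The sequences differ at 14 of 33 positions.
p = 14/33 = 0.424242… ≈ 0.4242 (to 4 d.p.).

0.4242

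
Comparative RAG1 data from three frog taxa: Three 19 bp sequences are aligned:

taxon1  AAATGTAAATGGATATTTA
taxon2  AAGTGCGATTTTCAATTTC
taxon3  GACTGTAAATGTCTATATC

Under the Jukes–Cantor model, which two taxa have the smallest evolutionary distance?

taxon1 and taxon3

taxon1–taxon2: 9/19 differ, p = 0.474, d = 0.749.
taxon1–taxon3: 6/19 differ, p = 0.316, d = 0.410.
taxon2–taxon3: 8/19 differ, p = 0.421, d = 0.618.
The smallest distance is between taxon1 and taxon3.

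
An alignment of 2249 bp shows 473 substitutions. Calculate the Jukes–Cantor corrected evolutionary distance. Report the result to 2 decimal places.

0.25

p = 473/2249 ≈ 0.210316.
d = −(3/4) ln(1 − 4p/3) = −0.75 ln(1 − 0.280421) = −0.75 ln(0.719579)
  = −0.75 × (-0.329089) = 0.246817 substitutions/site.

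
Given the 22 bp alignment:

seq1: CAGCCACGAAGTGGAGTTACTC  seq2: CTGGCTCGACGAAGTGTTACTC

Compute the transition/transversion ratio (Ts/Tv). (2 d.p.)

0.17

Transitions are A↔G and C↔T; transversions are all other mismatches.
Transitions: 1. Transversions: 6.
R = 1/6 = 0.166666… ≈ 0.17 (to 2 d.p.).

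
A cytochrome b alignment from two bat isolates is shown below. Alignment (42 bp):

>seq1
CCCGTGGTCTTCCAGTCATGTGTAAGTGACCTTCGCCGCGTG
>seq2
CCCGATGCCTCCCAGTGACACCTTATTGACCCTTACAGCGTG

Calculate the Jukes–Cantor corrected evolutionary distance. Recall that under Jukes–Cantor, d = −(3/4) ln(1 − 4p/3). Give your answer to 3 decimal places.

The sequences differ at 15 of 42 sites, so p = 15/42 ≈ 0.357143.
d = −(3/4) ln(1 − 4p/3) = −0.75 ln(1 − 0.476191) = −0.75 ln(0.523809)
  = −0.75 × (-0.646628) = 0.484971 substitutions/site.

0.485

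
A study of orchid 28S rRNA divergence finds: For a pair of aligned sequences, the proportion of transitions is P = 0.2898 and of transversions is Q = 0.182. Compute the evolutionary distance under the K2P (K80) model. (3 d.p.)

Under the Kimura two-parameter model, d = −½ ln(1 − 2P − Q) − ¼ ln(1 − 2Q).
1 − 2P − Q = 0.2384, giving −½ ln(0.2384) = 0.716903.
1 − 2Q = 0.636, giving −¼ ln(0.636) = 0.113139.
d = 0.716903 + 0.113139 = 0.830042.

0.830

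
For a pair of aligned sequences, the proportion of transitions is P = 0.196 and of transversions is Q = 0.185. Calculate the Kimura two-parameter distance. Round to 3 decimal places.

0.546

Under the Kimura two-parameter model, d = −½ ln(1 − 2P − Q) − ¼ ln(1 − 2Q).
1 − 2P − Q = 0.423, giving −½ ln(0.423) = 0.430192.
1 − 2Q = 0.63, giving −¼ ln(0.63) = 0.115509.
d = 0.430192 + 0.115509 = 0.545701.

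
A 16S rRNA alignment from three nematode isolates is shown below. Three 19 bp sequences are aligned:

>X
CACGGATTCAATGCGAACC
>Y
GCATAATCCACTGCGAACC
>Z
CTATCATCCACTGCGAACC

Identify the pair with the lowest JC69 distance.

Y and Z

X–Y: 7/19 differ, p = 0.368, d = 0.507.
X–Z: 6/19 differ, p = 0.316, d = 0.410.
Y–Z: 3/19 differ, p = 0.158, d = 0.177.
The smallest distance is between Y and Z.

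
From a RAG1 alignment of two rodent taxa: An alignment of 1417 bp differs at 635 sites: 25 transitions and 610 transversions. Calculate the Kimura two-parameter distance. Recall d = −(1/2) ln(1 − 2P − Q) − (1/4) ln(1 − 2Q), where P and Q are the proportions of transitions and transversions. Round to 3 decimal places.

0.807

P = 25/1417 ≈ 0.017643 and Q = 610/1417 ≈ 0.430487.
Under the Kimura two-parameter model, d = −½ ln(1 − 2P − Q) − ¼ ln(1 − 2Q).
1 − 2P − Q = 0.534227, giving −½ ln(0.534227) = 0.313467.
1 − 2Q = 0.139026, giving −¼ ln(0.139026) = 0.493274.
d = 0.313467 + 0.493274 = 0.806741.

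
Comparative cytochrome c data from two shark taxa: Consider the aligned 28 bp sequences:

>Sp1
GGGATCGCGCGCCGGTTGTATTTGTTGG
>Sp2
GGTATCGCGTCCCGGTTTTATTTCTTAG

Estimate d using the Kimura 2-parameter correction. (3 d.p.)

Of 28 sites, 2 differences are transitions and 4 are transversions, so P = 2/28 ≈ 0.071429 and Q = 4/28 ≈ 0.142857.
Under the Kimura two-parameter model, d = −½ ln(1 − 2P − Q) − ¼ ln(1 − 2Q).
1 − 2P − Q = 0.714285, giving −½ ln(0.714285) = 0.168237.
1 − 2Q = 0.714286, giving −¼ ln(0.714286) = 0.084118.
d = 0.168237 + 0.084118 = 0.252355.

0.252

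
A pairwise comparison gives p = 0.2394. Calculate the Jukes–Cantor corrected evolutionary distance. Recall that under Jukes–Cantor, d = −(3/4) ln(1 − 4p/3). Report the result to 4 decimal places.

d = −(3/4) ln(1 − 4p/3) = −0.75 ln(1 − 0.3192) = −0.75 ln(0.6808)
  = −0.75 × (-0.384487) = 0.288365 substitutions/site.

0.2884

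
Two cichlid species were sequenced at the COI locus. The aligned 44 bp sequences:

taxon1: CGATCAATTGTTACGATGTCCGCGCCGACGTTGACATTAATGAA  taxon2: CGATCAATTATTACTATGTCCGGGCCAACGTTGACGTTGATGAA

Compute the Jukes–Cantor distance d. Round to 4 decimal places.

0.1505

The sequences differ at 6 of 44 sites (10, 15, 23, 27, 36, 39), so p = 6/44 ≈ 0.136364.
d = −(3/4) ln(1 − 4p/3) = −0.75 ln(1 − 0.181819) = −0.75 ln(0.818181)
  = −0.75 × (-0.200672) = 0.150504 substitutions/site.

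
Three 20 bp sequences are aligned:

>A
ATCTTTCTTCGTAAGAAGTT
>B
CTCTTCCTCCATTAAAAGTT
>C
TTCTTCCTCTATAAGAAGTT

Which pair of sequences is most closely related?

B and C

A–B: 6/20 differ, p = 0.300, d = 0.383.
A–C: 5/20 differ, p = 0.250, d = 0.304.
B–C: 4/20 differ, p = 0.200, d = 0.233.
The smallest distance is between B and C.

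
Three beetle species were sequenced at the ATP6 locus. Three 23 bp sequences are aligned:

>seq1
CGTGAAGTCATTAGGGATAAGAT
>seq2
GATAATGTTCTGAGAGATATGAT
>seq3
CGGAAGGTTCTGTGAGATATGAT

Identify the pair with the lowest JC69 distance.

seq1–seq2: 9/23 differ, p = 0.391, d = 0.553.
seq1–seq3: 9/23 differ, p = 0.391, d = 0.553.
seq2–seq3: 5/23 differ, p = 0.217, d = 0.257.
The smallest distance is between seq2 and seq3.

seq2 and seq3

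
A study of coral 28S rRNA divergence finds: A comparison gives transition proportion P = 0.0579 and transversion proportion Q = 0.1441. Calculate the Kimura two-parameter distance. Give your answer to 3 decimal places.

0.235

Under the Kimura two-parameter model, d = −½ ln(1 − 2P − Q) − ¼ ln(1 − 2Q).
1 − 2P − Q = 0.7401, giving −½ ln(0.7401) = 0.150485.
1 − 2Q = 0.7118, giving −¼ ln(0.7118) = 0.084990.
d = 0.150485 + 0.084990 = 0.235475.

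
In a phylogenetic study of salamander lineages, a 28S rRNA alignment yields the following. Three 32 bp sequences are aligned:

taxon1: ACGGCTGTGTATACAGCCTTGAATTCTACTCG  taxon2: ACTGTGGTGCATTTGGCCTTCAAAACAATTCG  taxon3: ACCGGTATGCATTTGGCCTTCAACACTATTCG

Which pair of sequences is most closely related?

taxon2 and taxon3

taxon1–taxon2: 12/32 differ, p = 0.375, d = 0.520.
taxon1–taxon3: 11/32 differ, p = 0.344, d = 0.460.
taxon2–taxon3: 6/32 differ, p = 0.188, d = 0.216.
The smallest distance is between taxon2 and taxon3.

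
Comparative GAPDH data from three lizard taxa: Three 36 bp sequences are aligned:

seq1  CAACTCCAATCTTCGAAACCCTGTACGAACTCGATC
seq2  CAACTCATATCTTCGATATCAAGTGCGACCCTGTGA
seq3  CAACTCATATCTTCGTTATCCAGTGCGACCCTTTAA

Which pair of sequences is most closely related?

seq2 and seq3

seq1–seq2: 13/36 differ, p = 0.361, d = 0.493.
seq1–seq3: 14/36 differ, p = 0.389, d = 0.548.
seq2–seq3: 4/36 differ, p = 0.111, d = 0.120.
The smallest distance is between seq2 and seq3.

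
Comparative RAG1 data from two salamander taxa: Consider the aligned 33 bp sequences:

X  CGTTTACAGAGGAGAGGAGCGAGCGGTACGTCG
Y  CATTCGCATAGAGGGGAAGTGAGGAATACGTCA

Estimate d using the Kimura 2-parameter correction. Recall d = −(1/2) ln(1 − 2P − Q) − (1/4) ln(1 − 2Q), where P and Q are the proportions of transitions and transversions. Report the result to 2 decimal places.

0.68

Of 33 sites, 11 differences are transitions and 2 are transversions, so P = 11/33 ≈ 0.333333 and Q = 2/33 ≈ 0.060606.
Under the Kimura two-parameter model, d = −½ ln(1 − 2P − Q) − ¼ ln(1 − 2Q).
1 − 2P − Q = 0.272728, giving −½ ln(0.272728) = 0.649640.
1 − 2Q = 0.878788, giving −¼ ln(0.878788) = 0.032303.
d = 0.649640 + 0.032303 = 0.681943.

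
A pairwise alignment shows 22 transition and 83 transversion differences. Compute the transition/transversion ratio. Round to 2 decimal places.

0.27

R = 22/83 = 0.265060… ≈ 0.27 (to 2 d.p.).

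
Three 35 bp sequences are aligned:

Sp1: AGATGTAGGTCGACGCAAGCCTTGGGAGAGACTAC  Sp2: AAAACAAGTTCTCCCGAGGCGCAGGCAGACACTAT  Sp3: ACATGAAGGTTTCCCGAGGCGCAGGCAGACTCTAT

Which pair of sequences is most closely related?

Sp2 and Sp3

Sp1–Sp2: 16/35 differ, p = 0.457, d = 0.705.
Sp1–Sp3: 15/35 differ, p = 0.429, d = 0.635.
Sp2–Sp3: 6/35 differ, p = 0.171, d = 0.195.
The smallest distance is between Sp2 and Sp3.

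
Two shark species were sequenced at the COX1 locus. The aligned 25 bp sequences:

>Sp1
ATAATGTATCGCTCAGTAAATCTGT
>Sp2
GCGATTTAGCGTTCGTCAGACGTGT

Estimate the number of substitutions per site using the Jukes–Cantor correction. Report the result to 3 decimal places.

0.766

The sequences differ at 12 of 25 sites, so p = 12/25 = 0.48.
d = −(3/4) ln(1 − 4p/3) = −0.75 ln(1 − 0.64) = −0.75 ln(0.36)
  = −0.75 × (-1.021651) = 0.766238 substitutions/site.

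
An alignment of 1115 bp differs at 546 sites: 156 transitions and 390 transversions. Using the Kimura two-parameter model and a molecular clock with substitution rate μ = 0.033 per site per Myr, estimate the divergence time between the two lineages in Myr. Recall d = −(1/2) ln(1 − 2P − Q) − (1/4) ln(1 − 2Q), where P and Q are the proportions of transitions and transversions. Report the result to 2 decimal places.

12.08

P = 156/1115 ≈ 0.13991 and Q = 390/1115 ≈ 0.349776.
Under the Kimura two-parameter model, d = −½ ln(1 − 2P − Q) − ¼ ln(1 − 2Q).
1 − 2P − Q = 0.370404, giving −½ ln(0.370404) = 0.496580.
1 − 2Q = 0.300448, giving −¼ ln(0.300448) = 0.300620.
d = 0.496580 + 0.300620 = 0.797200.
Under a molecular clock d = 2μt, so t = d/(2μ) = 0.797200 / (2 × 0.033) = 12.08 Myr.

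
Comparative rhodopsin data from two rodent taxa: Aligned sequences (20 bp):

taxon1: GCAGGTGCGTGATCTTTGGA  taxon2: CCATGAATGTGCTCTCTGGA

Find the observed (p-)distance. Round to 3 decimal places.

0.350

The sequences differ at 7 of 20 positions (sites 1, 4, 6, 7, 8, 12, 16).
p = 7/20 = 0.350.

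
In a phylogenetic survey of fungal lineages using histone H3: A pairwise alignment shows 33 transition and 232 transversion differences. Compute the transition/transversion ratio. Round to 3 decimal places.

0.142

R = 33/232 = 0.142241… ≈ 0.142 (to 3 d.p.).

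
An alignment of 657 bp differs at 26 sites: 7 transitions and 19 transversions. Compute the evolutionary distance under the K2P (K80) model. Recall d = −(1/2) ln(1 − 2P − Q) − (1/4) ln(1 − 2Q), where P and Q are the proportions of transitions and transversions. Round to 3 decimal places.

P = 7/657 ≈ 0.010654 and Q = 19/657 ≈ 0.028919.
Under the Kimura two-parameter model, d = −½ ln(1 − 2P − Q) − ¼ ln(1 − 2Q).
1 − 2P − Q = 0.949773, giving −½ ln(0.949773) = 0.025766.
1 − 2Q = 0.942162, giving −¼ ln(0.942162) = 0.014895.
d = 0.025766 + 0.014895 = 0.040661.

0.041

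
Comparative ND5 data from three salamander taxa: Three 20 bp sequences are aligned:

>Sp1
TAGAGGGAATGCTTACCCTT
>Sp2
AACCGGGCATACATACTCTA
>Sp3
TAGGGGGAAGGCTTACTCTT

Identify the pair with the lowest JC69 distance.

Sp1 and Sp3

Sp1–Sp2: 8/20 differ, p = 0.400, d = 0.572.
Sp1–Sp3: 3/20 differ, p = 0.150, d = 0.167.
Sp2–Sp3: 8/20 differ, p = 0.400, d = 0.572.
The smallest distance is between Sp1 and Sp3.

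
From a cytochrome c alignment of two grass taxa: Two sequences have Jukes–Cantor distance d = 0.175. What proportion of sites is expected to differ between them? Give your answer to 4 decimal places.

p = (3/4)(1 − e^(−4d/3)) = 0.75 × (1 − e^(-0.233333)) = 0.75 × (1 − 0.791890) = 0.156083.

0.1561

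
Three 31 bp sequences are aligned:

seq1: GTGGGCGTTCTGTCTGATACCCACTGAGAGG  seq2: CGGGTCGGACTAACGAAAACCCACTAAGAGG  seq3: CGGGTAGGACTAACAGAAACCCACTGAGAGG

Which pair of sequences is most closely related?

seq1–seq2: 11/31 differ, p = 0.355, d = 0.481.
seq1–seq3: 10/31 differ, p = 0.323, d = 0.422.
seq2–seq3: 4/31 differ, p = 0.129, d = 0.142.
The smallest distance is between seq2 and seq3.

seq2 and seq3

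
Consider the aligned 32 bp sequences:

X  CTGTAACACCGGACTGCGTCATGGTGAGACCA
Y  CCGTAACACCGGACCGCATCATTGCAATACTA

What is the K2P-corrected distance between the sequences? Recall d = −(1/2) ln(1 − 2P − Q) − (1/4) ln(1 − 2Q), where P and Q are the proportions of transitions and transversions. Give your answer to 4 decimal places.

0.3211

Of 32 sites, 6 differences are transitions and 2 are transversions, so P = 6/32 = 0.1875 and Q = 2/32 = 0.0625.
Under the Kimura two-parameter model, d = −½ ln(1 − 2P − Q) − ¼ ln(1 − 2Q).
1 − 2P − Q = 0.5625, giving −½ ln(0.5625) = 0.287682.
1 − 2Q = 0.875, giving −¼ ln(0.875) = 0.033383.
d = 0.287682 + 0.033383 = 0.321065.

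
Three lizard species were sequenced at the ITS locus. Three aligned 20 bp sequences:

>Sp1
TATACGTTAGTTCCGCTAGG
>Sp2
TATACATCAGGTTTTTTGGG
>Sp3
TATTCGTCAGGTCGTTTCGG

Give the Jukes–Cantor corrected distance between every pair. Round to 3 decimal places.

d(Sp1,Sp2) = 0.572, d(Sp1,Sp3) = 0.471, d(Sp2,Sp3) = 0.304

Sp1–Sp2: 8/20 sites differ → p = 0.4, d = −0.75 ln(1 − 0.533333) = 0.571605 ≈ 0.572.
Sp1–Sp3: 7/20 sites differ → p = 0.35, d = −0.75 ln(1 − 0.466667) = 0.471457 ≈ 0.471.
Sp2–Sp3: 5/20 sites differ → p = 0.25, d = −0.75 ln(1 − 0.333333) = 0.304098 ≈ 0.304.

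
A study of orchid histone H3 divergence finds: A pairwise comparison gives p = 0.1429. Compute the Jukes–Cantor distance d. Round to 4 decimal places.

0.1585

d = −(3/4) ln(1 − 4p/3) = −0.75 ln(1 − 0.190533) = −0.75 ln(0.809467)
  = −0.75 × (-0.211379) = 0.158534 substitutions/site.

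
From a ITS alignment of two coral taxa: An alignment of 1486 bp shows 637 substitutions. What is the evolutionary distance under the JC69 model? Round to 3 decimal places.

p = 637/1486 ≈ 0.428668.
d = −(3/4) ln(1 − 4p/3) = −0.75 ln(1 − 0.571557) = −0.75 ln(0.428443)
  = −0.75 × (-0.847598) = 0.635699 substitutions/site.

0.636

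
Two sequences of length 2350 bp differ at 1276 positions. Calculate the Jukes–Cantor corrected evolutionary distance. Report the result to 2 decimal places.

0.97

p = 1276/2350 ≈ 0.542979.
d = −(3/4) ln(1 − 4p/3) = −0.75 ln(1 − 0.723972) = −0.75 ln(0.276028)
  = −0.75 × (-1.287253) = 0.965440 substitutions/site.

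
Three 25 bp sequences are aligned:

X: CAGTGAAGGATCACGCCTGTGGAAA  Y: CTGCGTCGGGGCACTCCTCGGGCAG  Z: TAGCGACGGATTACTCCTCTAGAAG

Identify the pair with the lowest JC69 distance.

X and Z

X–Y: 11/25 differ, p = 0.440, d = 0.663.
X–Z: 8/25 differ, p = 0.320, d = 0.417.
Y–Z: 9/25 differ, p = 0.360, d = 0.490.
The smallest distance is between X and Z.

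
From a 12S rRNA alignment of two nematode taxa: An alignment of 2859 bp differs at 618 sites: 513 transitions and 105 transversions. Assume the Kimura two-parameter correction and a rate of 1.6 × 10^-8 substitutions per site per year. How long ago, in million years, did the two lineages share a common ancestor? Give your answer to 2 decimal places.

P = 513/2859 ≈ 0.179433 and Q = 105/2859 ≈ 0.036726.
Under the Kimura two-parameter model, d = −½ ln(1 − 2P − Q) − ¼ ln(1 − 2Q).
1 − 2P − Q = 0.604408, giving −½ ln(0.604408) = 0.251753.
1 − 2Q = 0.926548, giving −¼ ln(0.926548) = 0.019072.
d = 0.251753 + 0.019072 = 0.270825.
Under a molecular clock d = 2μt, so t = d/(2μ) = 0.270825 / (2 × 1.6 × 10^-8) = 8.46 million years.

8.46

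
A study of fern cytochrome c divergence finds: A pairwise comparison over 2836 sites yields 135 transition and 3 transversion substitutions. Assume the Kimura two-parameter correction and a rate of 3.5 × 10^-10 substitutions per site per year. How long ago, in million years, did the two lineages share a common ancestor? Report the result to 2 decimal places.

73.05

P = 135/2836 ≈ 0.047602 and Q = 3/2836 ≈ 0.001058.
Under the Kimura two-parameter model, d = −½ ln(1 − 2P − Q) − ¼ ln(1 − 2Q).
1 − 2P − Q = 0.903738, giving −½ ln(0.903738) = 0.050608.
1 − 2Q = 0.997884, giving −¼ ln(0.997884) = 0.000530.
d = 0.050608 + 0.000530 = 0.051138.
Under a molecular clock d = 2μt, so t = d/(2μ) = 0.051138 / (2 × 3.5 × 10^-10) = 73.05 million years.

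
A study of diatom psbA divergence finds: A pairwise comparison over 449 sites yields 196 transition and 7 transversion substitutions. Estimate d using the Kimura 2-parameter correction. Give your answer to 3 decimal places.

P = 196/449 ≈ 0.436526 and Q = 7/449 ≈ 0.01559.
Under the Kimura two-parameter model, d = −½ ln(1 − 2P − Q) − ¼ ln(1 − 2Q).
1 − 2P − Q = 0.111358, giving −½ ln(0.111358) = 1.097503.
1 − 2Q = 0.96882, giving −¼ ln(0.96882) = 0.007919.
d = 1.097503 + 0.007919 = 1.105422.

1.105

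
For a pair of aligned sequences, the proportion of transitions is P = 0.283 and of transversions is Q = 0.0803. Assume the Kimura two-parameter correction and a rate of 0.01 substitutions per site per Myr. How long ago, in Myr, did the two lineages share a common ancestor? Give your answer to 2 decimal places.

28.17

Under the Kimura two-parameter model, d = −½ ln(1 − 2P − Q) − ¼ ln(1 − 2Q).
1 − 2P − Q = 0.3537, giving −½ ln(0.3537) = 0.519653.
1 − 2Q = 0.8394, giving −¼ ln(0.8394) = 0.043767.
d = 0.519653 + 0.043767 = 0.563420.
Under a molecular clock d = 2μt, so t = d/(2μ) = 0.563420 / (2 × 0.01) = 28.17 Myr.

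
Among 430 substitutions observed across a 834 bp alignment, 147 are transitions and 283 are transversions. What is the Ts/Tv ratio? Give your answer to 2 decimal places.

R = 147/283 = 0.519434… ≈ 0.52 (to 2 d.p.).

0.52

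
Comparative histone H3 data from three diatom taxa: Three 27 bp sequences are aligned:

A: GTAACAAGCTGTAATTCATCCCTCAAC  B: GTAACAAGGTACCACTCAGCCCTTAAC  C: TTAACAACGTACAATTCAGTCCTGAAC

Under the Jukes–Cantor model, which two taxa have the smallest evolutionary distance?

B and C

A–B: 7/27 differ, p = 0.259, d = 0.318.
A–C: 8/27 differ, p = 0.296, d = 0.377.
B–C: 6/27 differ, p = 0.222, d = 0.264.
The smallest distance is between B and C.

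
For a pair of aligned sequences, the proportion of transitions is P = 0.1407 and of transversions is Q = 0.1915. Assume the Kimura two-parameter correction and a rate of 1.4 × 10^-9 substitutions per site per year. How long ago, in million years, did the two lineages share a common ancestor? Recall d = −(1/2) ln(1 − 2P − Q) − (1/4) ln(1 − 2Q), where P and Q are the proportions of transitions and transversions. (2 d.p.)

Under the Kimura two-parameter model, d = −½ ln(1 − 2P − Q) − ¼ ln(1 − 2Q).
1 − 2P − Q = 0.5271, giving −½ ln(0.5271) = 0.320182.
1 − 2Q = 0.617, giving −¼ ln(0.617) = 0.120722.
d = 0.320182 + 0.120722 = 0.440904.
Under a molecular clock d = 2μt, so t = d/(2μ) = 0.440904 / (2 × 1.4 × 10^-9) = 157.47 million years.

157.47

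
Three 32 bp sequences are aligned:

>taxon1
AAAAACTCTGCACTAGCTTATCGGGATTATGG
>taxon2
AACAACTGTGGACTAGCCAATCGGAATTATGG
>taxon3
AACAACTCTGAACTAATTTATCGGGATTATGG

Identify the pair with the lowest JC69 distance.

taxon1 and taxon3

taxon1–taxon2: 6/32 differ, p = 0.188, d = 0.216.
taxon1–taxon3: 4/32 differ, p = 0.125, d = 0.137.
taxon2–taxon3: 7/32 differ, p = 0.219, d = 0.259.
The smallest distance is between taxon1 and taxon3.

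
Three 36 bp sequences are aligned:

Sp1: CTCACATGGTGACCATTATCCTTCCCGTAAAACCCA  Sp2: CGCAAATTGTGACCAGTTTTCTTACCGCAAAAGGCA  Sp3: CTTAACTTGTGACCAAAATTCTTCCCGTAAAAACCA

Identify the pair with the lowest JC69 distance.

Sp1–Sp2: 10/36 differ, p = 0.278, d = 0.347.
Sp1–Sp3: 8/36 differ, p = 0.222, d = 0.264.
Sp2–Sp3: 10/36 differ, p = 0.278, d = 0.347.
The smallest distance is between Sp1 and Sp3.

Sp1 and Sp3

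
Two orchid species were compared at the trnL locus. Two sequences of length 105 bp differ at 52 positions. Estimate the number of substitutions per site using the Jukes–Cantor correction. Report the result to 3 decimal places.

0.810

p = 52/105 ≈ 0.495238.
d = −(3/4) ln(1 − 4p/3) = −0.75 ln(1 − 0.660317) = −0.75 ln(0.339683)
  = −0.75 × (-1.079742) = 0.809807 substitutions/site.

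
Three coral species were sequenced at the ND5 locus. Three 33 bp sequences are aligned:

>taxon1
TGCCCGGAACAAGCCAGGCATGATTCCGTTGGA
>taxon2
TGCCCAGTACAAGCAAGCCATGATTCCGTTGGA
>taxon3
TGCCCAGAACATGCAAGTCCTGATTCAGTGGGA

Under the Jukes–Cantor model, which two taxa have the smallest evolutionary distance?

taxon1 and taxon2

taxon1–taxon2: 4/33 differ, p = 0.121, d = 0.132.
taxon1–taxon3: 7/33 differ, p = 0.212, d = 0.249.
taxon2–taxon3: 6/33 differ, p = 0.182, d = 0.208.
The smallest distance is between taxon1 and taxon2.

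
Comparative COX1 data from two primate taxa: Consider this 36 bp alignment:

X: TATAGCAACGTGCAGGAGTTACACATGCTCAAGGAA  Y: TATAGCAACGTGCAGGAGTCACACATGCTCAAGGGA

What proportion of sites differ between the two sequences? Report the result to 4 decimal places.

The sequences differ at 2 of 36 positions (sites 20, 35).
p = 2/36 = 0.055555… ≈ 0.0556 (to 4 d.p.).

0.0556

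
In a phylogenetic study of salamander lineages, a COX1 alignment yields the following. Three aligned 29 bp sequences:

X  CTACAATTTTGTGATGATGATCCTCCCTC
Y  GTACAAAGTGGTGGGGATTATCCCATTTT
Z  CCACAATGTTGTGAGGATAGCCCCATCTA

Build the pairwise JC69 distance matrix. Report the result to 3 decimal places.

X–Y: 12/29 sites differ → p ≈ 0.413793, d = −0.75 ln(1 − 0.551724) = 0.601760 ≈ 0.602.
X–Z: 10/29 sites differ → p ≈ 0.344828, d = −0.75 ln(1 − 0.459771) = 0.461822 ≈ 0.462.
Y–Z: 10/29 sites differ → p ≈ 0.344828, d = −0.75 ln(1 − 0.459771) = 0.461822 ≈ 0.462.

d(X,Y) = 0.602, d(X,Z) = 0.462, d(Y,Z) = 0.462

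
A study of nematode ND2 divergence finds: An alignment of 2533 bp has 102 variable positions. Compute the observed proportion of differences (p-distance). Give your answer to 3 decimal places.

0.040

p = 102/2533 = 0.040268… ≈ 0.040 (to 3 d.p.).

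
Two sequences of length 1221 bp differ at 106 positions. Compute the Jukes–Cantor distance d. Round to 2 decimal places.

p = 106/1221 ≈ 0.086814.
d = −(3/4) ln(1 − 4p/3) = −0.75 ln(1 − 0.115752) = −0.75 ln(0.884248)
  = −0.75 × (-0.123018) = 0.092264 substitutions/site.

0.09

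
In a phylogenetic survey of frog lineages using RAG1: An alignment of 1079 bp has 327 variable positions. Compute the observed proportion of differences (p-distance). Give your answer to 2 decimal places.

0.30

p = 327/1079 = 0.303058… ≈ 0.30 (to 2 d.p.).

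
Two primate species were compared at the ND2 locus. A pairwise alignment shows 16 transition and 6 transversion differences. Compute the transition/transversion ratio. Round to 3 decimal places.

2.667

R = 16/6 = 2.666666… ≈ 2.667 (to 3 d.p.).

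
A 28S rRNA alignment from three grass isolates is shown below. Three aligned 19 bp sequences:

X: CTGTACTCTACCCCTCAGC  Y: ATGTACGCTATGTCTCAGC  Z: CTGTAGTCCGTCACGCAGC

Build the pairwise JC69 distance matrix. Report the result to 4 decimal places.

X–Y: 5/19 sites differ → p ≈ 0.263158, d = −0.75 ln(1 − 0.350877) = 0.324100 ≈ 0.3241.
X–Z: 6/19 sites differ → p ≈ 0.315789, d = −0.75 ln(1 − 0.421052) = 0.409907 ≈ 0.4099.
Y–Z: 8/19 sites differ → p ≈ 0.421053, d = −0.75 ln(1 − 0.561404) = 0.618132 ≈ 0.6181.

d(X,Y) = 0.3241, d(X,Z) = 0.4099, d(Y,Z) = 0.6181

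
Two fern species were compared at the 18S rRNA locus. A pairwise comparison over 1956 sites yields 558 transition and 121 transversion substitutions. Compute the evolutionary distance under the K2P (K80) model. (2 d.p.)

P = 558/1956 ≈ 0.285276 and Q = 121/1956 ≈ 0.061861.
Under the Kimura two-parameter model, d = −½ ln(1 − 2P − Q) − ¼ ln(1 − 2Q).
1 − 2P − Q = 0.367587, giving −½ ln(0.367587) = 0.500398.
1 − 2Q = 0.876278, giving −¼ ln(0.876278) = 0.033018.
d = 0.500398 + 0.033018 = 0.533416.

0.53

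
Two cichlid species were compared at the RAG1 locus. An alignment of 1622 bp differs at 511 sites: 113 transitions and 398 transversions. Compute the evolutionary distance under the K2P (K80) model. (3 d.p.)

P = 113/1622 ≈ 0.069667 and Q = 398/1622 ≈ 0.245376.
Under the Kimura two-parameter model, d = −½ ln(1 − 2P − Q) − ¼ ln(1 − 2Q).
1 − 2P − Q = 0.61529, giving −½ ln(0.61529) = 0.242831.
1 − 2Q = 0.509248, giving −¼ ln(0.509248) = 0.168705.
d = 0.242831 + 0.168705 = 0.411536.

0.412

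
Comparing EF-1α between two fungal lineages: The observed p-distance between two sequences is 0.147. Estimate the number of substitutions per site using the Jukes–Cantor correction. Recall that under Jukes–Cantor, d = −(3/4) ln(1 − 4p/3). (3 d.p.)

0.164

d = −(3/4) ln(1 − 4p/3) = −0.75 ln(1 − 0.196) = −0.75 ln(0.804)
  = −0.75 × (-0.218156) = 0.163617 substitutions/site.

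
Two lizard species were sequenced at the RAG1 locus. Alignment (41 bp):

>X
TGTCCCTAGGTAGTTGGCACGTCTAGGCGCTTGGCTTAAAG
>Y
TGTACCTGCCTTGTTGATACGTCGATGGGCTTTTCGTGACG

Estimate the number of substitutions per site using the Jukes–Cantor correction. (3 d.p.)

The sequences differ at 15 of 41 sites, so p = 15/41 ≈ 0.365854.
d = −(3/4) ln(1 − 4p/3) = −0.75 ln(1 − 0.487805) = −0.75 ln(0.512195)
  = −0.75 × (-0.669050) = 0.501788 substitutions/site.

0.502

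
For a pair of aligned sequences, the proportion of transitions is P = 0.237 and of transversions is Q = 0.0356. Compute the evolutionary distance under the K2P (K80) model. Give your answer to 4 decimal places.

Under the Kimura two-parameter model, d = −½ ln(1 − 2P − Q) − ¼ ln(1 − 2Q).
1 − 2P − Q = 0.4904, giving −½ ln(0.4904) = 0.356267.
1 − 2Q = 0.9288, giving −¼ ln(0.9288) = 0.018465.
d = 0.356267 + 0.018465 = 0.374732.

0.3747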